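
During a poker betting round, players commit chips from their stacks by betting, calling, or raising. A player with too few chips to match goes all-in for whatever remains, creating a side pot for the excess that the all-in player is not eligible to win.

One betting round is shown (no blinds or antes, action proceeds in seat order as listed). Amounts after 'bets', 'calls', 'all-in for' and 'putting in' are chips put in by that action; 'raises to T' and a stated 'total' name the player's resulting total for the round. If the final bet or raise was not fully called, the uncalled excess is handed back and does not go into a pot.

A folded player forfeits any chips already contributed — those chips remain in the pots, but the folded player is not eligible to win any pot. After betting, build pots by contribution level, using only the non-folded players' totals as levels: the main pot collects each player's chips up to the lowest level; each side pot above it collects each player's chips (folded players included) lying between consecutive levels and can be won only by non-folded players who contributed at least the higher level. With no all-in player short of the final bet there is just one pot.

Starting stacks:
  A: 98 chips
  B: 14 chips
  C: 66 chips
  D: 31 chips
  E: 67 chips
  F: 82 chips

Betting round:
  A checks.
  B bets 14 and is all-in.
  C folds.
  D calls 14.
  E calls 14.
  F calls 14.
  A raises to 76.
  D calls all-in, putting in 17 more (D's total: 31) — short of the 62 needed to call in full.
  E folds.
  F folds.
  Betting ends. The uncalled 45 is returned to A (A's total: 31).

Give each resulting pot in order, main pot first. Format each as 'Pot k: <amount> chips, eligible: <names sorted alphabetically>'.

Contributions (after 45 returned to A): A=31, B=14, D=31, E=14, F=14
Folded: C, E, F
Pot levels (distinct totals of non-folded players): 14, 31
Layer 1-14: 14 each from A, B, D, E, F = 14*5 = 70 chips; eligible A, B, D
Layer 15-31: 17 each from A, D = 17*2 = 34 chips; eligible A, D

Pot 1: 70 chips, eligible: A, B, D
Pot 2: 34 chips, eligible: A, D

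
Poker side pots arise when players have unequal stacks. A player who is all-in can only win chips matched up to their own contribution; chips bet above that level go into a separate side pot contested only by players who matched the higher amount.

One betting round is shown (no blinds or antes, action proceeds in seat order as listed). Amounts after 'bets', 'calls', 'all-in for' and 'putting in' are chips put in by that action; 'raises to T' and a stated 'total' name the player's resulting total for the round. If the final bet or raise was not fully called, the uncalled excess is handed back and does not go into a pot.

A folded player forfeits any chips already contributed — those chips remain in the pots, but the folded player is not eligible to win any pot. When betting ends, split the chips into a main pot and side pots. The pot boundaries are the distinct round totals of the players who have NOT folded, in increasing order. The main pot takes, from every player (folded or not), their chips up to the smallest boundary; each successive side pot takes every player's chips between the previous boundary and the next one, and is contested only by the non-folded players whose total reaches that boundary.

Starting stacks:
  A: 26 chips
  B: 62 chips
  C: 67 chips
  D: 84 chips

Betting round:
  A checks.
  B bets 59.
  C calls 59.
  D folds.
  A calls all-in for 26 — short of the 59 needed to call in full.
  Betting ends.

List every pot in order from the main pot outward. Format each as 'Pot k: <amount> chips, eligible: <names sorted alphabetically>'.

Contributions: A=26, B=59, C=59
Folded: D
Pot levels (distinct totals of non-folded players): 26, 59
Layer 1-26: 26 each from A, B, C = 26*3 = 78 chips; eligible A, B, C
Layer 27-59: 33 each from B, C = 33*2 = 66 chips; eligible B, C

Pot 1: 78 chips, eligible: A, B, C
Pot 2: 66 chips, eligible: B, C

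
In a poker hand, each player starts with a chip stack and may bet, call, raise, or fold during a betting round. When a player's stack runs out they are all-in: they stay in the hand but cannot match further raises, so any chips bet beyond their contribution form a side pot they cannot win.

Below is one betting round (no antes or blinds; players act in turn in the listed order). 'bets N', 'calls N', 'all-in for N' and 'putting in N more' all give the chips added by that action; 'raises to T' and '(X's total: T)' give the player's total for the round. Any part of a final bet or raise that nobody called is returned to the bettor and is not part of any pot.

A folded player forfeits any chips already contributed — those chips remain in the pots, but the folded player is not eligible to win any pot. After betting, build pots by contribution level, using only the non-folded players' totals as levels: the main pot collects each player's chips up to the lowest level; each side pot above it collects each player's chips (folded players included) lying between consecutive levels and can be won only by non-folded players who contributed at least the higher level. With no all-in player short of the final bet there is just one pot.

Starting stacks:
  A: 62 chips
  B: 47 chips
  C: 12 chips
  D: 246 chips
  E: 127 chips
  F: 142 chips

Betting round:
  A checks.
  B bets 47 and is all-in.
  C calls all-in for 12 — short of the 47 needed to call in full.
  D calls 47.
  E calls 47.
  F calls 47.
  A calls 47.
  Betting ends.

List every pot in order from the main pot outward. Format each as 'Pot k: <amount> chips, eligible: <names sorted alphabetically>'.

Pot 1: 72 chips, eligible: A, B, C, D, E, F
Pot 2: 175 chips, eligible: A, B, D, E, F

Derivation:
Contributions: A=47, B=47, C=12, D=47, E=47, F=47
Pot levels (distinct totals of non-folded players): 12, 47
Layer 1-12: 12 each from A, B, C, D, E, F = 12*6 = 72 chips; eligible A, B, C, D, E, F
Layer 13-47: 35 each from A, B, D, E, F = 35*5 = 175 chips; eligible A, B, D, E, F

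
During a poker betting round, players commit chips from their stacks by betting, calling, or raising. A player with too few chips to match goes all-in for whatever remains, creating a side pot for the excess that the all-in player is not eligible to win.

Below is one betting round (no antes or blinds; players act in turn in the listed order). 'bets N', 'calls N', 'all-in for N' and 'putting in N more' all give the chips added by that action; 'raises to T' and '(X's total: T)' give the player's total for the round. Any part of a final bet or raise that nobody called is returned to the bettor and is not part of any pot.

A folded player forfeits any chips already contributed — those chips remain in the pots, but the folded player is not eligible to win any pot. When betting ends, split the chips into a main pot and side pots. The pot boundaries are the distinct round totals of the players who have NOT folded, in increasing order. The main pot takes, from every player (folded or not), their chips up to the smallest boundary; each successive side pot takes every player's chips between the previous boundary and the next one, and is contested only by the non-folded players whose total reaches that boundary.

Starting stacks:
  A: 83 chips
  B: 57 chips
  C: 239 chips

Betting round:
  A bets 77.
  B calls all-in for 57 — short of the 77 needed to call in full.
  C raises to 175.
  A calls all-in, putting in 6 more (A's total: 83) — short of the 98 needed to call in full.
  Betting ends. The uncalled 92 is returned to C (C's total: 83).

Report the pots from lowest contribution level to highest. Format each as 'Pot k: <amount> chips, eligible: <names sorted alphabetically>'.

Pot 1: 171 chips, eligible: A, B, C
Pot 2: 52 chips, eligible: A, C

Derivation:
Contributions (after 92 returned to C): A=83, B=57, C=83
Pot levels (distinct totals of non-folded players): 57, 83
Layer 1-57: 57 each from A, B, C = 57*3 = 171 chips; eligible A, B, C
Layer 58-83: 26 each from A, C = 26*2 = 52 chips; eligible A, C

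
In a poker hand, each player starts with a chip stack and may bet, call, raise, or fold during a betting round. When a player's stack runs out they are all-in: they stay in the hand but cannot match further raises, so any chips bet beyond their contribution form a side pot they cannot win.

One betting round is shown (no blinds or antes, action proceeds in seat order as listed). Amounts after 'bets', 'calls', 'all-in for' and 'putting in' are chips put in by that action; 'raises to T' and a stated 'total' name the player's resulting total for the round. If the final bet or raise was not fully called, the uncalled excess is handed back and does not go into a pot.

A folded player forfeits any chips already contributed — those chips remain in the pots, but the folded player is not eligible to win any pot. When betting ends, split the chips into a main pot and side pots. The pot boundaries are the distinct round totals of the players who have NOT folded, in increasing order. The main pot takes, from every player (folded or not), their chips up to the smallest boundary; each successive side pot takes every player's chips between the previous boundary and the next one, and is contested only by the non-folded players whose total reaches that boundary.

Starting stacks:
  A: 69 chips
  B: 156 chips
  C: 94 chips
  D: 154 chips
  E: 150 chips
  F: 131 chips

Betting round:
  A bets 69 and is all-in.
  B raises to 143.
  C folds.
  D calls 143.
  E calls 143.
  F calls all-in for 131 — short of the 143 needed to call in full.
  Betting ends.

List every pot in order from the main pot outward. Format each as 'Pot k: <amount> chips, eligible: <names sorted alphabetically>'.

Pot 1: 345 chips, eligible: A, B, D, E, F
Pot 2: 248 chips, eligible: B, D, E, F
Pot 3: 36 chips, eligible: B, D, E

Derivation:
Contributions: A=69, B=143, D=143, E=143, F=131
Folded: C
Pot levels (distinct totals of non-folded players): 69, 131, 143
Layer 1-69: 69 each from A, B, D, E, F = 69*5 = 345 chips; eligible A, B, D, E, F
Layer 70-131: 62 each from B, D, E, F = 62*4 = 248 chips; eligible B, D, E, F
Layer 132-143: 12 each from B, D, E = 12*3 = 36 chips; eligible B, D, E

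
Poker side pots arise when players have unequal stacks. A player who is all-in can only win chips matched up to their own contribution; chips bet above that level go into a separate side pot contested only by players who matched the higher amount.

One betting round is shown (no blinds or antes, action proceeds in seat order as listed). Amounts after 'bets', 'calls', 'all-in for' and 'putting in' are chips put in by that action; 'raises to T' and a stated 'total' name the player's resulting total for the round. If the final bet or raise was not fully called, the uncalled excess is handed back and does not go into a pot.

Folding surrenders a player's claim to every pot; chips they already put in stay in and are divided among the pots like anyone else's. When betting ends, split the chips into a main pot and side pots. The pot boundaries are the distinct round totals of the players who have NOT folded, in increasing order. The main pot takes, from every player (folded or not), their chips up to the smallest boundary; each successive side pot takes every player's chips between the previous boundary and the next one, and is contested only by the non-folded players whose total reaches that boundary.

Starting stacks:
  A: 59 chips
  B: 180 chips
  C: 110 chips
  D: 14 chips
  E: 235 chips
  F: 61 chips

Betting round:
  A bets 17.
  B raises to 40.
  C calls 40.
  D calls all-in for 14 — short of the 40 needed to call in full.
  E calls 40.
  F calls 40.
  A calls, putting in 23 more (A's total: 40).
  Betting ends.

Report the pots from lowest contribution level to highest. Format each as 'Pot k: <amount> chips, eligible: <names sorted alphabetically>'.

Contributions: A=40, B=40, C=40, D=14, E=40, F=40
Pot levels (distinct totals of non-folded players): 14, 40
Layer 1-14: 14 each from A, B, C, D, E, F = 14*6 = 84 chips; eligible A, B, C, D, E, F
Layer 15-40: 26 each from A, B, C, E, F = 26*5 = 130 chips; eligible A, B, C, E, F

Pot 1: 84 chips, eligible: A, B, C, D, E, F
Pot 2: 130 chips, eligible: A, B, C, E, F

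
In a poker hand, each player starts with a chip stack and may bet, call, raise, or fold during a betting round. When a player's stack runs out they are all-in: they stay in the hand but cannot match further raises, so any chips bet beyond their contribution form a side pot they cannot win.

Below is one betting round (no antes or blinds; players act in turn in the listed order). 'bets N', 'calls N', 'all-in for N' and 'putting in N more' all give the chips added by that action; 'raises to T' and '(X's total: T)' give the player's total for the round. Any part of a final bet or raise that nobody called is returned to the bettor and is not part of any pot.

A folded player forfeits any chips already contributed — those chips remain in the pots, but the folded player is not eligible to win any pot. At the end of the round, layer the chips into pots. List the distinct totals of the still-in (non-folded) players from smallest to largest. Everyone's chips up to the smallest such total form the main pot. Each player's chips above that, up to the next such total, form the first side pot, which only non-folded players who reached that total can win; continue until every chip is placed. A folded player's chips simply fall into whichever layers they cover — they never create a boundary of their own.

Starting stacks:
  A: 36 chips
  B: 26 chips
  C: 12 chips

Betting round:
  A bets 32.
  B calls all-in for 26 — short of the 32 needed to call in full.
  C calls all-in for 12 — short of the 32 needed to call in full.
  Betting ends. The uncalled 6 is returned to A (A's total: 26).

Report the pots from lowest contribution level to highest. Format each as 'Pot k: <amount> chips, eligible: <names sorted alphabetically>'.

Contributions (after 6 returned to A): A=26, B=26, C=12
Pot levels (distinct totals of non-folded players): 12, 26
Layer 1-12: 12 each from A, B, C = 12*3 = 36 chips; eligible A, B, C
Layer 13-26: 14 each from A, B = 14*2 = 28 chips; eligible A, B

Pot 1: 36 chips, eligible: A, B, C
Pot 2: 28 chips, eligible: A, B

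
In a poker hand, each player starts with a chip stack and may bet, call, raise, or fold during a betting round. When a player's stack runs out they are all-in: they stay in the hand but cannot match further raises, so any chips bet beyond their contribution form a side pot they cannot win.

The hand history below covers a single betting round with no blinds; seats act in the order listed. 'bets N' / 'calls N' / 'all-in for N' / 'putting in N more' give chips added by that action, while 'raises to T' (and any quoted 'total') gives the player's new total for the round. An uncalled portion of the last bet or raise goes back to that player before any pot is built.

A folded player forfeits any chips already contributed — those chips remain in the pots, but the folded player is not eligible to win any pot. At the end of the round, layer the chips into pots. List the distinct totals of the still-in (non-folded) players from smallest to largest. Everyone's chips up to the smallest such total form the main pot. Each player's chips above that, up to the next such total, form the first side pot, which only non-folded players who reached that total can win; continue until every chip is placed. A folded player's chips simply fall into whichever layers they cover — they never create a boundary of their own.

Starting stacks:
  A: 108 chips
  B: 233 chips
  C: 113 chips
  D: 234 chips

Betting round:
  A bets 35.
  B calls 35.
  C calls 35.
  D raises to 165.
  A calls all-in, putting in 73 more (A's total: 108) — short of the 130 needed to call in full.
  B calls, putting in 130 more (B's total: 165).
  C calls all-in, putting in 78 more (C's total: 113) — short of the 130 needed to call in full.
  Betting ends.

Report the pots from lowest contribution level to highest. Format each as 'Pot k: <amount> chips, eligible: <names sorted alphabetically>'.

Pot 1: 432 chips, eligible: A, B, C, D
Pot 2: 15 chips, eligible: B, C, D
Pot 3: 104 chips, eligible: B, D

Derivation:
Contributions: A=108, B=165, C=113, D=165
Pot levels (distinct totals of non-folded players): 108, 113, 165
Layer 1-108: 108 each from A, B, C, D = 108*4 = 432 chips; eligible A, B, C, D
Layer 109-113: 5 each from B, C, D = 5*3 = 15 chips; eligible B, C, D
Layer 114-165: 52 each from B, D = 52*2 = 104 chips; eligible B, D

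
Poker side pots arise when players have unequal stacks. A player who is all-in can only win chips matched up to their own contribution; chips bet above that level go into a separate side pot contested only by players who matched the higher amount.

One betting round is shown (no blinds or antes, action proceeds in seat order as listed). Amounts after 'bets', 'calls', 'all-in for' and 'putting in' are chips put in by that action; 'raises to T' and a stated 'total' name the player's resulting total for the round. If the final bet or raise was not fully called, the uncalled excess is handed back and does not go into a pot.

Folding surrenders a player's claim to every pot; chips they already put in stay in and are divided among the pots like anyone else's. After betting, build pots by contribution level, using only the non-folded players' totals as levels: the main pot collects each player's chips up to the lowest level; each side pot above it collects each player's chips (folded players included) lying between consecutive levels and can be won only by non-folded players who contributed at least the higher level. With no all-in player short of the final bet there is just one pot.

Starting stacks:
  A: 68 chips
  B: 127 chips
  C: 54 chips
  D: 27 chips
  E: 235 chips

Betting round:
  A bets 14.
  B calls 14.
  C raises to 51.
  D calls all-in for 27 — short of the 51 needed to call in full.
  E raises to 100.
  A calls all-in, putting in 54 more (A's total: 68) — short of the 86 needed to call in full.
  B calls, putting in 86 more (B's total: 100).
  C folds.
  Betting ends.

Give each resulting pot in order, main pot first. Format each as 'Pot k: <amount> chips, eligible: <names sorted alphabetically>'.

Contributions: A=68, B=100, C=51, D=27, E=100
Folded: C
Pot levels (distinct totals of non-folded players): 27, 68, 100
Layer 1-27: 27 each from A, B, C, D, E = 27*5 = 135 chips; eligible A, B, D, E
Layer 28-68: A 41 + B 41 + C 24 + E 41 = 147 chips; eligible A, B, E
Layer 69-100: 32 each from B, E = 32*2 = 64 chips; eligible B, E

Pot 1: 135 chips, eligible: A, B, D, E
Pot 2: 147 chips, eligible: A, B, E
Pot 3: 64 chips, eligible: B, E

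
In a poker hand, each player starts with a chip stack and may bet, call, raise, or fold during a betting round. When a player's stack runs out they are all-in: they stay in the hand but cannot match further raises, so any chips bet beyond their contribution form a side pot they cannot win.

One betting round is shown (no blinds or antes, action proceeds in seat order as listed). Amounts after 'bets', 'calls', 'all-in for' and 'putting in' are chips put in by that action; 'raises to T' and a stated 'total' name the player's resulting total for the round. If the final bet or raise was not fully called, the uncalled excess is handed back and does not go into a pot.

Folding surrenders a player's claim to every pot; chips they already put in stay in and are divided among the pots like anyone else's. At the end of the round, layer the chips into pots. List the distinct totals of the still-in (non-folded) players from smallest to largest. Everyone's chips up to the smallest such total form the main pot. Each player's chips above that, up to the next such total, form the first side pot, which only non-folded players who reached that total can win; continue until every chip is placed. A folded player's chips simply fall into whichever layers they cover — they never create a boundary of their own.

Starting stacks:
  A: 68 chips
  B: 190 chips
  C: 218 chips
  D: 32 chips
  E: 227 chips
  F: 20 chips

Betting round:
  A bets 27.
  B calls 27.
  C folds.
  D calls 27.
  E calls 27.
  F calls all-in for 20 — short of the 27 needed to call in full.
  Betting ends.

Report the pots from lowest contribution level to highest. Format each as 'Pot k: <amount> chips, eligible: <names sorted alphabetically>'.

Pot 1: 100 chips, eligible: A, B, D, E, F
Pot 2: 28 chips, eligible: A, B, D, E

Derivation:
Contributions: A=27, B=27, D=27, E=27, F=20
Folded: C
Pot levels (distinct totals of non-folded players): 20, 27
Layer 1-20: 20 each from A, B, D, E, F = 20*5 = 100 chips; eligible A, B, D, E, F
Layer 21-27: 7 each from A, B, D, E = 7*4 = 28 chips; eligible A, B, D, E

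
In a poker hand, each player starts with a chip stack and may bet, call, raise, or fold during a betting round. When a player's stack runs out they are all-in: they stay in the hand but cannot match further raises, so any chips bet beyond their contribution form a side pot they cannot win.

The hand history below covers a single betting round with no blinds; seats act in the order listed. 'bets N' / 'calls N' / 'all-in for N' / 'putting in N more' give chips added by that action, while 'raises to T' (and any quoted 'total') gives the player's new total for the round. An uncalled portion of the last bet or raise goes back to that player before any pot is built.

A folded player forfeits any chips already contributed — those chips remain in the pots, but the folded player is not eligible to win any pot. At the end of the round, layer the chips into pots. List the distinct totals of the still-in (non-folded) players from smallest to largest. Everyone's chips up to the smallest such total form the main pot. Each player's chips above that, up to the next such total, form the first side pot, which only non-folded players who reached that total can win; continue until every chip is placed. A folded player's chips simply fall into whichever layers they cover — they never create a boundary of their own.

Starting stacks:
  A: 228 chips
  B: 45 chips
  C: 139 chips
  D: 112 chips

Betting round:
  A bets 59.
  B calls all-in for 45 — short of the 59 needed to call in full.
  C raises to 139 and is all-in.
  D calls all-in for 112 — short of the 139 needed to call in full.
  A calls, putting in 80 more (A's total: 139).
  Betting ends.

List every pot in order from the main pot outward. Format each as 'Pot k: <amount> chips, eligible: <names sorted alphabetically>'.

Pot 1: 180 chips, eligible: A, B, C, D
Pot 2: 201 chips, eligible: A, C, D
Pot 3: 54 chips, eligible: A, C

Derivation:
Contributions: A=139, B=45, C=139, D=112
Pot levels (distinct totals of non-folded players): 45, 112, 139
Layer 1-45: 45 each from A, B, C, D = 45*4 = 180 chips; eligible A, B, C, D
Layer 46-112: 67 each from A, C, D = 67*3 = 201 chips; eligible A, C, D
Layer 113-139: 27 each from A, C = 27*2 = 54 chips; eligible A, C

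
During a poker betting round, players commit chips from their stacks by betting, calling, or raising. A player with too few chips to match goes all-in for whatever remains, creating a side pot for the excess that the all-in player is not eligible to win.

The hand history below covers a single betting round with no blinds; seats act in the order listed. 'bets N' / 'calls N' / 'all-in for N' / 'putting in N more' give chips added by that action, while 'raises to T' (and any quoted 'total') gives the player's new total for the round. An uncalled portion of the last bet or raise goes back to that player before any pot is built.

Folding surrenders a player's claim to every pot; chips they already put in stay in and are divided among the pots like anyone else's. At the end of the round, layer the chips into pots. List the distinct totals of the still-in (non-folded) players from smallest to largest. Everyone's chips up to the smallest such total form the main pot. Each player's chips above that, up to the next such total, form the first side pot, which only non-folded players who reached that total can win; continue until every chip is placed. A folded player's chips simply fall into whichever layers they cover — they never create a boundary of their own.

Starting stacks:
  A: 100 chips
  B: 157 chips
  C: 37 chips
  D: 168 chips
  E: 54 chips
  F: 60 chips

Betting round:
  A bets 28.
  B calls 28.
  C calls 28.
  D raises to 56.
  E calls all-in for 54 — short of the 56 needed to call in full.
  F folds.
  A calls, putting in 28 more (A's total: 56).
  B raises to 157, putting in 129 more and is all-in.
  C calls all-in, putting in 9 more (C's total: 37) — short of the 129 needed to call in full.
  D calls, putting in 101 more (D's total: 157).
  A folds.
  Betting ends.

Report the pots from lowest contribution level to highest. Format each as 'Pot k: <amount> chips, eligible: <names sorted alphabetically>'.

Pot 1: 185 chips, eligible: B, C, D, E
Pot 2: 68 chips, eligible: B, D, E
Pot 3: 208 chips, eligible: B, D

Derivation:
Contributions: A=56, B=157, C=37, D=157, E=54
Folded: A, F
Pot levels (distinct totals of non-folded players): 37, 54, 157
Layer 1-37: 37 each from A, B, C, D, E = 37*5 = 185 chips; eligible B, C, D, E
Layer 38-54: 17 each from A, B, D, E = 17*4 = 68 chips; eligible B, D, E
Layer 55-157: A 2 + B 103 + D 103 = 208 chips; eligible B, D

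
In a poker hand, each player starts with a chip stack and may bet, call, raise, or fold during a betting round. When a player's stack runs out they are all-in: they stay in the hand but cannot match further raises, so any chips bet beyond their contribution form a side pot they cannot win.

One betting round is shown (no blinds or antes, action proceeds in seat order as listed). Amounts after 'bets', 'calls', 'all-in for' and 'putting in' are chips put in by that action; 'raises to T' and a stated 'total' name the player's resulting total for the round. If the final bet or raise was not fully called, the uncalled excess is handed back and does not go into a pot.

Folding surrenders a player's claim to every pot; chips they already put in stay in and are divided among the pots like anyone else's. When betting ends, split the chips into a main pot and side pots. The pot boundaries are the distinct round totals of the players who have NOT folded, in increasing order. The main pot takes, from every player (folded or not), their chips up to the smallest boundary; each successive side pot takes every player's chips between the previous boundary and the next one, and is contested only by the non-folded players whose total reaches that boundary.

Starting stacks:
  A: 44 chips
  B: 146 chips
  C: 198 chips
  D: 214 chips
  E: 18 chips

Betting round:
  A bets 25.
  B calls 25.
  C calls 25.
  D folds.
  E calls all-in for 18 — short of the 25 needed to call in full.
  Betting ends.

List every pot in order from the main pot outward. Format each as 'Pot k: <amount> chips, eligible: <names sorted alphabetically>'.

Pot 1: 72 chips, eligible: A, B, C, E
Pot 2: 21 chips, eligible: A, B, C

Derivation:
Contributions: A=25, B=25, C=25, E=18
Folded: D
Pot levels (distinct totals of non-folded players): 18, 25
Layer 1-18: 18 each from A, B, C, E = 18*4 = 72 chips; eligible A, B, C, E
Layer 19-25: 7 each from A, B, C = 7*3 = 21 chips; eligible A, B, C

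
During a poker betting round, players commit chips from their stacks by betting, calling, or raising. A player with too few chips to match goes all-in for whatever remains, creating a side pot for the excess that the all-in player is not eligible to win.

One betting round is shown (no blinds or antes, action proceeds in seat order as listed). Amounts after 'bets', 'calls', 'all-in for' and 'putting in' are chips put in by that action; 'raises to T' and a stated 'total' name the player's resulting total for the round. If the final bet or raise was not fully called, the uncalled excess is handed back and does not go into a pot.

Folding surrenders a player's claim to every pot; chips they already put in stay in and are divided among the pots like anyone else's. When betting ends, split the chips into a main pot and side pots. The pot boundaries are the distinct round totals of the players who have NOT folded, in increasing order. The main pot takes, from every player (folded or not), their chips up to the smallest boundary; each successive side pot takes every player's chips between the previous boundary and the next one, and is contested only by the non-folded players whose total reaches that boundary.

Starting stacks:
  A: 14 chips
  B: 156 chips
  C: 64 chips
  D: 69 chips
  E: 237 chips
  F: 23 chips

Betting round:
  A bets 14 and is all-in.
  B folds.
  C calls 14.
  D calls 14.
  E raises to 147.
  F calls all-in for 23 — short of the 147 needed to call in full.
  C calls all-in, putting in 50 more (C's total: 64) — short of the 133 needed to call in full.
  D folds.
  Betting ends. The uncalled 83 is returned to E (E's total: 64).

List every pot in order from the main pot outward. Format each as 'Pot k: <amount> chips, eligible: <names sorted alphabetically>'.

Pot 1: 70 chips, eligible: A, C, E, F
Pot 2: 27 chips, eligible: C, E, F
Pot 3: 82 chips, eligible: C, E

Derivation:
Contributions (after 83 returned to E): A=14, C=64, D=14, E=64, F=23
Folded: B, D
Pot levels (distinct totals of non-folded players): 14, 23, 64
Layer 1-14: 14 each from A, C, D, E, F = 14*5 = 70 chips; eligible A, C, E, F
Layer 15-23: 9 each from C, E, F = 9*3 = 27 chips; eligible C, E, F
Layer 24-64: 41 each from C, E = 41*2 = 82 chips; eligible C, E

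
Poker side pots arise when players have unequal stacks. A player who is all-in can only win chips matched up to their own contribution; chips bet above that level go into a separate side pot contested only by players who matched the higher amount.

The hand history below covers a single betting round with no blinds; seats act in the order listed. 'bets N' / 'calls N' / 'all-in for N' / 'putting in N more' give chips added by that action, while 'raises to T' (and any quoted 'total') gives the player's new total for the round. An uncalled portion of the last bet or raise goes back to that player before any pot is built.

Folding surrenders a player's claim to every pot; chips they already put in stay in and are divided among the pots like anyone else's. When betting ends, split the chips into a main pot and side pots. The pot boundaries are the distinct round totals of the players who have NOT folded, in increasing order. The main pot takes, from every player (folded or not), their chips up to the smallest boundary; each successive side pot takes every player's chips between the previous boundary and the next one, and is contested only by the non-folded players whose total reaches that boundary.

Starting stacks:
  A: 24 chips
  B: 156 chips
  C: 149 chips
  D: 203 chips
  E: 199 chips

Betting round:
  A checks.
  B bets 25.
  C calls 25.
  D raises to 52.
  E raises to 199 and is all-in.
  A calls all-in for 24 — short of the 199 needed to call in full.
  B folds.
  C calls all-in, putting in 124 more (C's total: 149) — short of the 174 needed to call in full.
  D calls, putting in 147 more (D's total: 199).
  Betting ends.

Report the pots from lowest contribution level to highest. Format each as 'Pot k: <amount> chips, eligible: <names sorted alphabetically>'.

Contributions: A=24, B=25, C=149, D=199, E=199
Folded: B
Pot levels (distinct totals of non-folded players): 24, 149, 199
Layer 1-24: 24 each from A, B, C, D, E = 24*5 = 120 chips; eligible A, C, D, E
Layer 25-149: B 1 + C 125 + D 125 + E 125 = 376 chips; eligible C, D, E
Layer 150-199: 50 each from D, E = 50*2 = 100 chips; eligible D, E

Pot 1: 120 chips, eligible: A, C, D, E
Pot 2: 376 chips, eligible: C, D, E
Pot 3: 100 chips, eligible: D, E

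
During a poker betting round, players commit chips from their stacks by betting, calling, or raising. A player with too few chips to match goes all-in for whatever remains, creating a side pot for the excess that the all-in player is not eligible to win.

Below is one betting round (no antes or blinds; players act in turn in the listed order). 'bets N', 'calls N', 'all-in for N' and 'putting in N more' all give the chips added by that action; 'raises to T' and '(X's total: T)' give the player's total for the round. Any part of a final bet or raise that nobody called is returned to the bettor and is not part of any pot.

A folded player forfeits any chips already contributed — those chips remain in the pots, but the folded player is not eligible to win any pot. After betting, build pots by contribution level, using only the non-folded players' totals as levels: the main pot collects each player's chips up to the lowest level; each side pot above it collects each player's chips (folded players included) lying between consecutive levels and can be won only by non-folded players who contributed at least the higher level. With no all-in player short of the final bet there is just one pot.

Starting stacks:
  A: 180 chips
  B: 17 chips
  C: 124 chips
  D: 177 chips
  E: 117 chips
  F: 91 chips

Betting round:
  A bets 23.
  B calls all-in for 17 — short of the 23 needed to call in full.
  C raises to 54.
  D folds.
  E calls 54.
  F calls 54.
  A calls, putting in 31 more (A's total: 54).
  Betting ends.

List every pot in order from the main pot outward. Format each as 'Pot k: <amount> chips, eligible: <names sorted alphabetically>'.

Contributions: A=54, B=17, C=54, E=54, F=54
Folded: D
Pot levels (distinct totals of non-folded players): 17, 54
Layer 1-17: 17 each from A, B, C, E, F = 17*5 = 85 chips; eligible A, B, C, E, F
Layer 18-54: 37 each from A, C, E, F = 37*4 = 148 chips; eligible A, C, E, F

Pot 1: 85 chips, eligible: A, B, C, E, F
Pot 2: 148 chips, eligible: A, C, E, F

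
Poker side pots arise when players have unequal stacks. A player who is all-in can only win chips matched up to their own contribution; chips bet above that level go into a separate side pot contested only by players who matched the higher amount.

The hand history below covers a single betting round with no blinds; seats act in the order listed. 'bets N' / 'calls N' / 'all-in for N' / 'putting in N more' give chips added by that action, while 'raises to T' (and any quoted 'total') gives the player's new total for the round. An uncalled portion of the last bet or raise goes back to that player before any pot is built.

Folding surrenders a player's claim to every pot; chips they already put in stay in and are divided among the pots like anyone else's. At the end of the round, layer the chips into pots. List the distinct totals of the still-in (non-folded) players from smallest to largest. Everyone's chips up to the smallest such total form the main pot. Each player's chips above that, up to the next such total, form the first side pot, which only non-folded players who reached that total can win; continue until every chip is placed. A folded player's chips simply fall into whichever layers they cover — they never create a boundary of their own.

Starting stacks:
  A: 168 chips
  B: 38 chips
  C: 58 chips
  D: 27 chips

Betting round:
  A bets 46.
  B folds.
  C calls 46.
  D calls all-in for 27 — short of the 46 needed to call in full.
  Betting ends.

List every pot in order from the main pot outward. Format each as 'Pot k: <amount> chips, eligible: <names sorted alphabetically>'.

Pot 1: 81 chips, eligible: A, C, D
Pot 2: 38 chips, eligible: A, C

Derivation:
Contributions: A=46, C=46, D=27
Folded: B
Pot levels (distinct totals of non-folded players): 27, 46
Layer 1-27: 27 each from A, C, D = 27*3 = 81 chips; eligible A, C, D
Layer 28-46: 19 each from A, C = 19*2 = 38 chips; eligible A, C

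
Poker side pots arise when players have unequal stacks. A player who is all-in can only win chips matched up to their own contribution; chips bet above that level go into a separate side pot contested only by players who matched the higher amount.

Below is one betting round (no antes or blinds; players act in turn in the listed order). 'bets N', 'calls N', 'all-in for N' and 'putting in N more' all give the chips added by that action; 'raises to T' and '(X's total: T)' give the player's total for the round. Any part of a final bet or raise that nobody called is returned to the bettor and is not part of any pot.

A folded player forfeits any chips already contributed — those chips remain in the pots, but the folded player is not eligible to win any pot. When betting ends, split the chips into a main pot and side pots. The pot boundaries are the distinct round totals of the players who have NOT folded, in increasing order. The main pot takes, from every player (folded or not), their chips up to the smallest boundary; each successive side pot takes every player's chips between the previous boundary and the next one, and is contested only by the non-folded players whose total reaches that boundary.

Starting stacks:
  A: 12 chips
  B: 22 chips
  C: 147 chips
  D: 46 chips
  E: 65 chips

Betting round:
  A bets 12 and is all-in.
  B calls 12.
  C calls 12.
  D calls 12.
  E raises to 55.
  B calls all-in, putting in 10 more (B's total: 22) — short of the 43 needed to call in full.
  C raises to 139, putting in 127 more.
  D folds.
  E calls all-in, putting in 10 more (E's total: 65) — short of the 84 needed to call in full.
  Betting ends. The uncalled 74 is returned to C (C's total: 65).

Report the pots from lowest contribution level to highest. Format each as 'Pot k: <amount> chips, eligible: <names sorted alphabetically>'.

Contributions (after 74 returned to C): A=12, B=22, C=65, D=12, E=65
Folded: D
Pot levels (distinct totals of non-folded players): 12, 22, 65
Layer 1-12: 12 each from A, B, C, D, E = 12*5 = 60 chips; eligible A, B, C, E
Layer 13-22: 10 each from B, C, E = 10*3 = 30 chips; eligible B, C, E
Layer 23-65: 43 each from C, E = 43*2 = 86 chips; eligible C, E

Pot 1: 60 chips, eligible: A, B, C, E
Pot 2: 30 chips, eligible: B, C, E
Pot 3: 86 chips, eligible: C, E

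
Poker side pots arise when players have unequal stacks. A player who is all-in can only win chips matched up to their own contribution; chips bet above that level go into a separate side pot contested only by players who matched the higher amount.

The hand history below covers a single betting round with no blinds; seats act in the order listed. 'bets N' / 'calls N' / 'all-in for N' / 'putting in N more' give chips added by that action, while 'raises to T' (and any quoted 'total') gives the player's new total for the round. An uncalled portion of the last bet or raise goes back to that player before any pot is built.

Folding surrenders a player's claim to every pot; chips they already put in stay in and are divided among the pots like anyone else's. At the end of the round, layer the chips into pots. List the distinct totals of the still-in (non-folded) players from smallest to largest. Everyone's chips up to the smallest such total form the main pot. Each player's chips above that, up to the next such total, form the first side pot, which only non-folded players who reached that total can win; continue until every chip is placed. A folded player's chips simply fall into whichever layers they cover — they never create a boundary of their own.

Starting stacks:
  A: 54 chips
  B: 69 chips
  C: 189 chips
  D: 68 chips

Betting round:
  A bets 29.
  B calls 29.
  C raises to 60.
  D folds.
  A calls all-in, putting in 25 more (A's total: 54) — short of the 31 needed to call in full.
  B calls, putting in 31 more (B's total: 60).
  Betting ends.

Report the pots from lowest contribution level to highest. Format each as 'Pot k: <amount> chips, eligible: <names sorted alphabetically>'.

Pot 1: 162 chips, eligible: A, B, C
Pot 2: 12 chips, eligible: B, C

Derivation:
Contributions: A=54, B=60, C=60
Folded: D
Pot levels (distinct totals of non-folded players): 54, 60
Layer 1-54: 54 each from A, B, C = 54*3 = 162 chips; eligible A, B, C
Layer 55-60: 6 each from B, C = 6*2 = 12 chips; eligible B, C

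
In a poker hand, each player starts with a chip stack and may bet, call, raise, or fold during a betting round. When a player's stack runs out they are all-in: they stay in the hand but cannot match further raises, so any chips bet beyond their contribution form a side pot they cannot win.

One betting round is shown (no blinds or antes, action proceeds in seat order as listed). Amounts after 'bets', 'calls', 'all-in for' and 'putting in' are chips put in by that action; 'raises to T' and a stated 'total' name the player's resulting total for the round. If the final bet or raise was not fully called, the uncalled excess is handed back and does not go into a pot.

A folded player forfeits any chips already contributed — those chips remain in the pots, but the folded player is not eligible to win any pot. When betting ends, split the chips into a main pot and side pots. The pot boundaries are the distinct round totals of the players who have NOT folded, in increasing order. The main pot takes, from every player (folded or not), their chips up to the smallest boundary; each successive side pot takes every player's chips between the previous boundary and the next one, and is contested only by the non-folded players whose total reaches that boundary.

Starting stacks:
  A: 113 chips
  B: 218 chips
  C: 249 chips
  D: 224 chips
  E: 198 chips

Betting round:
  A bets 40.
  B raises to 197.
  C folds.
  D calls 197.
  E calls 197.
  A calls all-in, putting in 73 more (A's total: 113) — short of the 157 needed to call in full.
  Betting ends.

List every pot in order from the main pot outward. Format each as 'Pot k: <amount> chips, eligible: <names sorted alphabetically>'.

Contributions: A=113, B=197, D=197, E=197
Folded: C
Pot levels (distinct totals of non-folded players): 113, 197
Layer 1-113: 113 each from A, B, D, E = 113*4 = 452 chips; eligible A, B, D, E
Layer 114-197: 84 each from B, D, E = 84*3 = 252 chips; eligible B, D, E

Pot 1: 452 chips, eligible: A, B, D, E
Pot 2: 252 chips, eligible: B, D, E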